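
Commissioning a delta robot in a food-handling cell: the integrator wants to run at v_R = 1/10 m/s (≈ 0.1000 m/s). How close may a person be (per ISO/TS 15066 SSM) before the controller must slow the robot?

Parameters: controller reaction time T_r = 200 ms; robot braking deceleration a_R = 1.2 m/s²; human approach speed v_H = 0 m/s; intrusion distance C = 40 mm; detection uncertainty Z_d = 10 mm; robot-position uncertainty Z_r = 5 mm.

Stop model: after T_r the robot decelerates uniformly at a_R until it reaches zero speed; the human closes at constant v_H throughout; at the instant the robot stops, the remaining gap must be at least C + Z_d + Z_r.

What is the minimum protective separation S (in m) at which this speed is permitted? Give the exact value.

S_min = 19/240 m = 0.0792 m

braking lasts T_s = (1/10)/(6/5) = 0.0833 s
robot in T_r: 0.1000·0.2000 = 0.0200 m
braking distance = 0.1000²/(2·1.2000) = 0.0042 m
human over T_r+T_s: 0.0000·(0.2000+0.0833) = 0.0000 m
margins: 0.0400+0.0100+0.0050 = 0.0550 m
S_min ≈ 0.0200+0.0042+0.0000+0.0550  ⇒  S_min = 19/240 m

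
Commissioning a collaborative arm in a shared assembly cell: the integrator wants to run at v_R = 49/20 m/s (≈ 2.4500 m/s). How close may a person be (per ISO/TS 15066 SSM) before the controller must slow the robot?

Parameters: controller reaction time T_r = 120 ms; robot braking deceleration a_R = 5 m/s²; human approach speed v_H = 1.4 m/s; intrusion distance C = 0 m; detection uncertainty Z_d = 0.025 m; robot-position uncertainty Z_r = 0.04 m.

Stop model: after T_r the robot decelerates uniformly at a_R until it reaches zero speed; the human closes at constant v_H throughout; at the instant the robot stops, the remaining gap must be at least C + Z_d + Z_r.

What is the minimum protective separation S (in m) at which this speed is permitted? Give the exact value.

T_s = v_R/a_R = (49/20)/5 = 0.4900 s
reaction-phase robot travel = 2.4500·0.1200 = 0.2940 m
robot covers 2.4500·0.4900 − ½·5.0000·0.4900² = 0.6002 m while stopping
person approaches 1.4000·(0.1200+0.4900) = 0.8540 m
C+Z_d+Z_r = 0.0000+0.0250+0.0400 = 0.0650 m
S_min ≈ 0.2940+0.6002+0.8540+0.0650  ⇒  S_min = 7253/4000 m

S_min = 7253/4000 m = 1.8133 m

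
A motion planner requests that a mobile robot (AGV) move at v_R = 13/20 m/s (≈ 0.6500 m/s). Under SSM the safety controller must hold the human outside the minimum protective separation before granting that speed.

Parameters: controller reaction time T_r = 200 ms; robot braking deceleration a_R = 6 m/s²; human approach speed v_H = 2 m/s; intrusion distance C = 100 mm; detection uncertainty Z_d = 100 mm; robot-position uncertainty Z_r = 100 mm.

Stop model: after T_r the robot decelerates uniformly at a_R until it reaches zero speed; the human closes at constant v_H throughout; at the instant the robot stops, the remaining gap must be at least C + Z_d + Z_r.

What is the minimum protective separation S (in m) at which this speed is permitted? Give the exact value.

braking lasts T_s = (13/20)/6 = 0.1083 s
robot in T_r: 0.6500·0.2000 = 0.1300 m
braking distance = 0.6500²/(2·6.0000) = 0.0352 m
human closes 2.0000·0.3083 = 0.6167 m
residual clearance needed = 0.1000+0.1000+0.1000 = 0.3000 m
S_min ≈ 0.1300+0.0352+0.6167+0.3000  ⇒  S_min = 1731/1600 m

S_min = 1731/1600 m = 1.0819 m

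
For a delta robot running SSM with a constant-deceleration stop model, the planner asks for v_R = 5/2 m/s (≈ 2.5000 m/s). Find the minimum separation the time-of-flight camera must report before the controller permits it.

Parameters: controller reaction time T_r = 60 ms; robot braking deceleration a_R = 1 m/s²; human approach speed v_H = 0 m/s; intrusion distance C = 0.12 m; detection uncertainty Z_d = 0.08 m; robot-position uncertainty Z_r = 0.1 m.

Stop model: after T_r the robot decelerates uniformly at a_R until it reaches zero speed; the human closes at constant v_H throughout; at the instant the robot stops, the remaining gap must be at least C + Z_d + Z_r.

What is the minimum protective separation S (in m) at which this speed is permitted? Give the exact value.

S_min = 143/40 m = 3.5750 m

stop time T_s = (5/2)/1 = 2.5000 s
robot covers v_R·T_r = 2.5000·0.0600 = 0.1500 m before braking
robot under decel: 2.5000²/(2·1.0000) = 3.1250 m
person approaches 0.0000·(0.0600+2.5000) = 0.0000 m
margins: 0.1200+0.0800+0.1000 = 0.3000 m
S_min ≈ 0.1500+3.1250+0.0000+0.3000  ⇒  S_min = 143/40 m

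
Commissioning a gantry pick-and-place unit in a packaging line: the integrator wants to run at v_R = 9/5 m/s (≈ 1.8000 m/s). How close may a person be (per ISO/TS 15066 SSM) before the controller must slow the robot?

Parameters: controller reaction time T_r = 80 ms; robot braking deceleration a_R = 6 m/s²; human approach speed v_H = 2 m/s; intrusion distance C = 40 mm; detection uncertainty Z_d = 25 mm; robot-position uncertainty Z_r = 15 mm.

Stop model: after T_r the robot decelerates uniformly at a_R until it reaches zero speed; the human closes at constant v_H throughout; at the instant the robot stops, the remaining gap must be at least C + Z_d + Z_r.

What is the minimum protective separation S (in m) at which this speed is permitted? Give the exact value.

T_s = v_R/a_R = (9/5)/6 = 0.3000 s
robot in T_r: 1.8000·0.0800 = 0.1440 m
robot covers 1.8000·0.3000 − ½·6.0000·0.3000² = 0.2700 m while stopping
human over T_r+T_s: 2.0000·(0.0800+0.3000) = 0.7600 m
C+Z_d+Z_r = 0.0400+0.0250+0.0150 = 0.0800 m
S_min ≈ 0.1440+0.2700+0.7600+0.0800  ⇒  S_min = 627/500 m

S_min = 627/500 m = 1.2540 m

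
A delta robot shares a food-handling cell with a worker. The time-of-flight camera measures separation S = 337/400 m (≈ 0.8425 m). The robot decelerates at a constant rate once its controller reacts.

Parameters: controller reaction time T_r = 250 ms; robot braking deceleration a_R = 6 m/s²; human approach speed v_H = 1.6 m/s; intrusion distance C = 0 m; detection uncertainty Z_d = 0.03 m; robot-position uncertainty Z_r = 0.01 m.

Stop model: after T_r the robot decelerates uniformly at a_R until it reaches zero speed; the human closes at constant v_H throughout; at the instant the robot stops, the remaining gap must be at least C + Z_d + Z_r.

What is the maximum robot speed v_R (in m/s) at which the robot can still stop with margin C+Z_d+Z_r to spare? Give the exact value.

at the boundary: (1/12)·v² + (31/60)·v + (-161/400) = 0
  disc = (31/60)² − 4·(1/12)·(-161/400) = 361/900 ; √disc = 19/30
  v_R = (−(31/60) + 19/30) / (2·(1/12)) = 7/10 m/s
check:
braking lasts T_s = (7/10)/6 = 0.1167 s
robot covers v_R·T_r = 0.7000·0.2500 = 0.1750 m before braking
robot under decel: 0.7000²/(2·6.0000) = 0.0408 m
person approaches 1.6000·(0.2500+0.1167) = 0.5867 m
residual clearance needed = 0.0000+0.0300+0.0100 = 0.0400 m
sum ≈ 0.1750+0.0408+0.5867+0.0400 ≈ 0.8425 m = S ✓

v_R_max = 7/10 m/s = 0.7000 m/s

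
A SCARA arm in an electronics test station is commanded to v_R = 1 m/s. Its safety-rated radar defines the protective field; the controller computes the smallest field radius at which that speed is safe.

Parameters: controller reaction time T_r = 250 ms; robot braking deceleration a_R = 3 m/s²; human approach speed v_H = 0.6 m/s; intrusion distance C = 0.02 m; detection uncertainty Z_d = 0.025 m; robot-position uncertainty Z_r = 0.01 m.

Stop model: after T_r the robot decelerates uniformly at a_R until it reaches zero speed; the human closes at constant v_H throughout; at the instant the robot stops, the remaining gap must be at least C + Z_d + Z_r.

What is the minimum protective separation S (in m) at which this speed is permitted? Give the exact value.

T_s = v_R/a_R = 1/3 = 0.3333 s
reaction-phase robot travel = 1.0000·0.2500 = 0.2500 m
braking distance = 1.0000²/(2·3.0000) = 0.1667 m
person approaches 0.6000·(0.2500+0.3333) = 0.3500 m
residual clearance needed = 0.0200+0.0250+0.0100 = 0.0550 m
S_min ≈ 0.2500+0.1667+0.3500+0.0550  ⇒  S_min = 493/600 m

S_min = 493/600 m = 0.8217 m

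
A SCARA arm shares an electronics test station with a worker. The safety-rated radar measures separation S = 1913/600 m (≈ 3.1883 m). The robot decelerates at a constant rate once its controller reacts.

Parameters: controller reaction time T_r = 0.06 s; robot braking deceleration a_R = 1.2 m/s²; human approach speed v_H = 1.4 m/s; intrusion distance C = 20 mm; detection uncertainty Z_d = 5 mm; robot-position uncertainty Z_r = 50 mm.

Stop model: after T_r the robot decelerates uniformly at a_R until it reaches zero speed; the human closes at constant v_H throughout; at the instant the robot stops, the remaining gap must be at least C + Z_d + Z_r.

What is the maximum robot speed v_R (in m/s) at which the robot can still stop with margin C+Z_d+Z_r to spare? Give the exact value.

quadratic (5/12)·v² + (92/75)·v + (-1136/375) = 0
  disc = (92/75)² − 4·(5/12)·(-1136/375) = 4096/625 ; √disc = 64/25
  v_R = (−(92/75) + 64/25) / (2·(5/12)) = 8/5 m/s
check:
stop time T_s = (8/5)/(6/5) = 1.3333 s
robot in T_r: 1.6000·0.0600 = 0.0960 m
robot covers 1.6000·1.3333 − ½·1.2000·1.3333² = 1.0667 m while stopping
person approaches 1.4000·(0.0600+1.3333) = 1.9507 m
C+Z_d+Z_r = 0.0200+0.0050+0.0500 = 0.0750 m
sum ≈ 0.0960+1.0667+1.9507+0.0750 ≈ 3.1883 m = S ✓

v_R_max = 8/5 m/s = 1.6000 m/s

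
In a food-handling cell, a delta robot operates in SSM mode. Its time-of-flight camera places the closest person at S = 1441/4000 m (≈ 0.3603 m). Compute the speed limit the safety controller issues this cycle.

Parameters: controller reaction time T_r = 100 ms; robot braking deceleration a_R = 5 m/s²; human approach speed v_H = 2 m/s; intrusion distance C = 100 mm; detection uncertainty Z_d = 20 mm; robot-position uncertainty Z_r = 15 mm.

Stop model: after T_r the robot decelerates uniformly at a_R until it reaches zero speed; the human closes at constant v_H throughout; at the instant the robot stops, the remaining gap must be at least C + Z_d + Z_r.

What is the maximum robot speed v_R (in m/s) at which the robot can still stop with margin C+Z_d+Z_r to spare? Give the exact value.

v_R_max = 1/20 m/s = 0.0500 m/s

at the boundary: (1/10)·v² + (1/2)·v + (-101/4000) = 0
  disc = (1/2)² − 4·(1/10)·(-101/4000) = 2601/10000 ; √disc = 51/100
  v_R = (−(1/2) + 51/100) / (2·(1/10)) = 1/20 m/s
check:
stop time T_s = (1/20)/5 = 0.0100 s
robot in T_r: 0.0500·0.1000 = 0.0050 m
robot covers 0.0500·0.0100 − ½·5.0000·0.0100² = 0.0003 m while stopping
human closes 2.0000·0.1100 = 0.2200 m
margins: 0.1000+0.0200+0.0150 = 0.1350 m
sum ≈ 0.0050+0.0003+0.2200+0.1350 ≈ 0.3603 m = S ✓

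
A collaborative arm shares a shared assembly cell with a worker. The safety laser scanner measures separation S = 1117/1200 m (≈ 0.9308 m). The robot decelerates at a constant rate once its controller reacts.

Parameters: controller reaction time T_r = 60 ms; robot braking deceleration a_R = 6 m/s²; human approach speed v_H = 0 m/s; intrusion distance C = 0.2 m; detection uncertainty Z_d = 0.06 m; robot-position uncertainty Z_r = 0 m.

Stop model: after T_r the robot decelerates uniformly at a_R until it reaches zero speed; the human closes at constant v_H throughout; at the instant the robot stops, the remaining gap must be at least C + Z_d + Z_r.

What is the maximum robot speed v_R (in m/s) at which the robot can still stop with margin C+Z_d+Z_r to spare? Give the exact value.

v_R_max = 5/2 m/s = 2.5000 m/s

at the boundary: (1/12)·v² + (3/50)·v + (-161/240) = 0
  disc = (3/50)² − 4·(1/12)·(-161/240) = 20449/90000 ; √disc = 143/300
  v_R = (−(3/50) + 143/300) / (2·(1/12)) = 5/2 m/s
check:
braking lasts T_s = (5/2)/6 = 0.4167 s
robot in T_r: 2.5000·0.0600 = 0.1500 m
robot under decel: 2.5000²/(2·6.0000) = 0.5208 m
person approaches 0.0000·(0.0600+0.4167) = 0.0000 m
margins: 0.2000+0.0600+0.0000 = 0.2600 m
sum ≈ 0.1500+0.5208+0.0000+0.2600 ≈ 0.9308 m = S ✓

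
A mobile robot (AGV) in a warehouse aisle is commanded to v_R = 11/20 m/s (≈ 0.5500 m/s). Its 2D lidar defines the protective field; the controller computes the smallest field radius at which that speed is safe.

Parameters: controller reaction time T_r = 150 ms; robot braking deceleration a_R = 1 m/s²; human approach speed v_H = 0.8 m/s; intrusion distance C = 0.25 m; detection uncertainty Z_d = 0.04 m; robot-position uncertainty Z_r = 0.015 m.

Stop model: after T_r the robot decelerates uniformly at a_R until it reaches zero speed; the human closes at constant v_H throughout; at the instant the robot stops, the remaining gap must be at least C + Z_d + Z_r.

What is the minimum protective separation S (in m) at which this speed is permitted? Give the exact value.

T_s = v_R/a_R = (11/20)/1 = 0.5500 s
robot covers v_R·T_r = 0.5500·0.1500 = 0.0825 m before braking
braking distance = 0.5500²/(2·1.0000) = 0.1512 m
human over T_r+T_s: 0.8000·(0.1500+0.5500) = 0.5600 m
margins: 0.2500+0.0400+0.0150 = 0.3050 m
S_min ≈ 0.0825+0.1512+0.5600+0.3050  ⇒  S_min = 879/800 m

S_min = 879/800 m = 1.0987 m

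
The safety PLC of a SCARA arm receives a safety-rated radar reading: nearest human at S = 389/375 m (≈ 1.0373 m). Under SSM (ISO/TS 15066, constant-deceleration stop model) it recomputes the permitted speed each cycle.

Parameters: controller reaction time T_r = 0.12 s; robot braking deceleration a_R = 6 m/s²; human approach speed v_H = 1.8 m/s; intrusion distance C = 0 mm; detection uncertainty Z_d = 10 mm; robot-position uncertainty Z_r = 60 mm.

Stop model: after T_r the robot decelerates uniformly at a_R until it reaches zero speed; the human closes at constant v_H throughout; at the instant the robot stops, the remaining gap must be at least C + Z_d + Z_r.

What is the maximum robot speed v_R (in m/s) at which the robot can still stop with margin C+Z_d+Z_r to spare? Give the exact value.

v_R_max = 7/5 m/s = 1.4000 m/s

at the boundary: (1/12)·v² + (21/50)·v + (-1127/1500) = 0
  disc = (21/50)² − 4·(1/12)·(-1127/1500) = 2401/5625 ; √disc = 49/75
  v_R = (−(21/50) + 49/75) / (2·(1/12)) = 7/5 m/s
check:
stop time T_s = (7/5)/6 = 0.2333 s
reaction-phase robot travel = 1.4000·0.1200 = 0.1680 m
robot covers 1.4000·0.2333 − ½·6.0000·0.2333² = 0.1633 m while stopping
person approaches 1.8000·(0.1200+0.2333) = 0.6360 m
C+Z_d+Z_r = 0.0000+0.0100+0.0600 = 0.0700 m
sum ≈ 0.1680+0.1633+0.6360+0.0700 ≈ 1.0373 m = S ✓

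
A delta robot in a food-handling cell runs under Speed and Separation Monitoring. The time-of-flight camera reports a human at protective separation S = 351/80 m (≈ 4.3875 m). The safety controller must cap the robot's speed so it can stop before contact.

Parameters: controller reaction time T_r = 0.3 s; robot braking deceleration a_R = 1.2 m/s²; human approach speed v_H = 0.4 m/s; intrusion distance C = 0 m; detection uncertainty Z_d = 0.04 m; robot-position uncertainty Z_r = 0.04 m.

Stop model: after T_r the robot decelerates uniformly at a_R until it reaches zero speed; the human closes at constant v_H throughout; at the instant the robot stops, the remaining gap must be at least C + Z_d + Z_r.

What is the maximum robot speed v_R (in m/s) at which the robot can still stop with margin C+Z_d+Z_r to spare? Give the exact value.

at the boundary: (5/12)·v² + (19/30)·v + (-67/16) = 0
  disc = (19/30)² − 4·(5/12)·(-67/16) = 26569/3600 ; √disc = 163/60
  v_R = (−(19/30) + 163/60) / (2·(5/12)) = 5/2 m/s
check:
braking lasts T_s = (5/2)/(6/5) = 2.0833 s
robot in T_r: 2.5000·0.3000 = 0.7500 m
braking distance = 2.5000²/(2·1.2000) = 2.6042 m
human over T_r+T_s: 0.4000·(0.3000+2.0833) = 0.9533 m
margins: 0.0000+0.0400+0.0400 = 0.0800 m
sum ≈ 0.7500+2.6042+0.9533+0.0800 ≈ 4.3875 m = S ✓

v_R_max = 5/2 m/s = 2.5000 m/s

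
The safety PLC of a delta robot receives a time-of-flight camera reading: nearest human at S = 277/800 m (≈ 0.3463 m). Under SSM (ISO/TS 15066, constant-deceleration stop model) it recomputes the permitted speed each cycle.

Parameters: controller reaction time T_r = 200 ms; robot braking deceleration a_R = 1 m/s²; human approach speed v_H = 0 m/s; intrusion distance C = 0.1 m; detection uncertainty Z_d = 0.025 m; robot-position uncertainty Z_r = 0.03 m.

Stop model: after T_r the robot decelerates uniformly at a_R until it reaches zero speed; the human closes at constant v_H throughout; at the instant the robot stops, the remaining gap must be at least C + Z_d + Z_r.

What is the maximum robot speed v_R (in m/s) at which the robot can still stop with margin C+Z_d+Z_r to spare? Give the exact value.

quadratic (1/2)·v² + (1/5)·v + (-153/800) = 0
  disc = (1/5)² − 4·(1/2)·(-153/800) = 169/400 ; √disc = 13/20
  v_R = (−(1/5) + 13/20) / (2·(1/2)) = 9/20 m/s
check:
stop time T_s = (9/20)/1 = 0.4500 s
reaction-phase robot travel = 0.4500·0.2000 = 0.0900 m
robot under decel: 0.4500²/(2·1.0000) = 0.1013 m
person approaches 0.0000·(0.2000+0.4500) = 0.0000 m
C+Z_d+Z_r = 0.1000+0.0250+0.0300 = 0.1550 m
sum ≈ 0.0900+0.1013+0.0000+0.1550 ≈ 0.3463 m = S ✓

v_R_max = 9/20 m/s = 0.4500 m/s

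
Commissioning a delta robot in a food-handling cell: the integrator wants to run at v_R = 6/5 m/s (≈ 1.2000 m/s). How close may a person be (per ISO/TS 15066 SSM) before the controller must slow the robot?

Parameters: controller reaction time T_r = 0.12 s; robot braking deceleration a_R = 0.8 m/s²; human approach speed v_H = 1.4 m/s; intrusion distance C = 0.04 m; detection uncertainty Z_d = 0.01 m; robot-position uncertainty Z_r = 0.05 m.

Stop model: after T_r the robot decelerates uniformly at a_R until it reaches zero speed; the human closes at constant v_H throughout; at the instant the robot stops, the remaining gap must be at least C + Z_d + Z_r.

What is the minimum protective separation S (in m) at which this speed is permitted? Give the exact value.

S_min = 853/250 m = 3.4120 m

T_s = v_R/a_R = (6/5)/(4/5) = 1.5000 s
reaction-phase robot travel = 1.2000·0.1200 = 0.1440 m
robot under decel: 1.2000²/(2·0.8000) = 0.9000 m
human closes 1.4000·1.6200 = 2.2680 m
residual clearance needed = 0.0400+0.0100+0.0500 = 0.1000 m
S_min ≈ 0.1440+0.9000+2.2680+0.1000  ⇒  S_min = 853/250 m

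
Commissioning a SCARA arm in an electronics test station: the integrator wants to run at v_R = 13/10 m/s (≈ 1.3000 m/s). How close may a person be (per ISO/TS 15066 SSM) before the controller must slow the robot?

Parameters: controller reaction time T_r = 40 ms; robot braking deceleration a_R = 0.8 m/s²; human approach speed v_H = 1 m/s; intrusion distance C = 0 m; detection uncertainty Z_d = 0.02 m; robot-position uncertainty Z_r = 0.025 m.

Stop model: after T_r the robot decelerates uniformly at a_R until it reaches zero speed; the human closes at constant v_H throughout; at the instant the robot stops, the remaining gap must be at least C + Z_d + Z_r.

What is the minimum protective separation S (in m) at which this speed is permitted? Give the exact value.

S_min = 11273/4000 m = 2.8182 m

T_s = v_R/a_R = (13/10)/(4/5) = 1.6250 s
reaction-phase robot travel = 1.3000·0.0400 = 0.0520 m
robot under decel: 1.3000²/(2·0.8000) = 1.0562 m
human closes 1.0000·1.6650 = 1.6650 m
residual clearance needed = 0.0000+0.0200+0.0250 = 0.0450 m
S_min ≈ 0.0520+1.0562+1.6650+0.0450  ⇒  S_min = 11273/4000 m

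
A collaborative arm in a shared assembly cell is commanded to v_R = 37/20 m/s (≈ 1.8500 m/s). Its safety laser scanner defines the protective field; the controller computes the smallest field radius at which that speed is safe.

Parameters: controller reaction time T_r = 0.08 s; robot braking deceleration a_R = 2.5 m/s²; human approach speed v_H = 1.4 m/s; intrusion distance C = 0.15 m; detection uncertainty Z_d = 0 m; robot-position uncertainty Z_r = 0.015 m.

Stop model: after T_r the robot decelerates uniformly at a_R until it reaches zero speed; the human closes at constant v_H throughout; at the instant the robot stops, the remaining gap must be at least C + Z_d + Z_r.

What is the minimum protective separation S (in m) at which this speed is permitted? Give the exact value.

T_s = v_R/a_R = (37/20)/(5/2) = 0.7400 s
reaction-phase robot travel = 1.8500·0.0800 = 0.1480 m
braking distance = 1.8500²/(2·2.5000) = 0.6845 m
human closes 1.4000·0.8200 = 1.1480 m
C+Z_d+Z_r = 0.1500+0.0000+0.0150 = 0.1650 m
S_min ≈ 0.1480+0.6845+1.1480+0.1650  ⇒  S_min = 4291/2000 m

S_min = 4291/2000 m = 2.1455 m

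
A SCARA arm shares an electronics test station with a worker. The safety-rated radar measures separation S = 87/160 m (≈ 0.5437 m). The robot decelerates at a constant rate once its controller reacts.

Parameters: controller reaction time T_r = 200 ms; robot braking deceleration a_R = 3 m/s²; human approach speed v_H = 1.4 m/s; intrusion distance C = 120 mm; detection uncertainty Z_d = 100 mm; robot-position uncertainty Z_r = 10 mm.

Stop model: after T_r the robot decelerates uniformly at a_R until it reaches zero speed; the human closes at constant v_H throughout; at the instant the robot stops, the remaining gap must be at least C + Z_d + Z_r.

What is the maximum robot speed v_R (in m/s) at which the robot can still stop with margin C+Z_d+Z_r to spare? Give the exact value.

collect terms ⇒ (1/6)·v_R² + (2/3)·v_R + (-27/800) = 0
  disc = (2/3)² − 4·(1/6)·(-27/800) = 1681/3600 ; √disc = 41/60
  v_R = (−(2/3) + 41/60) / (2·(1/6)) = 1/20 m/s
check:
stop time T_s = (1/20)/3 = 0.0167 s
reaction-phase robot travel = 0.0500·0.2000 = 0.0100 m
robot under decel: 0.0500²/(2·3.0000) = 0.0004 m
person approaches 1.4000·(0.2000+0.0167) = 0.3033 m
C+Z_d+Z_r = 0.1200+0.1000+0.0100 = 0.2300 m
sum ≈ 0.0100+0.0004+0.3033+0.2300 ≈ 0.5437 m = S ✓

v_R_max = 1/20 m/s = 0.0500 m/s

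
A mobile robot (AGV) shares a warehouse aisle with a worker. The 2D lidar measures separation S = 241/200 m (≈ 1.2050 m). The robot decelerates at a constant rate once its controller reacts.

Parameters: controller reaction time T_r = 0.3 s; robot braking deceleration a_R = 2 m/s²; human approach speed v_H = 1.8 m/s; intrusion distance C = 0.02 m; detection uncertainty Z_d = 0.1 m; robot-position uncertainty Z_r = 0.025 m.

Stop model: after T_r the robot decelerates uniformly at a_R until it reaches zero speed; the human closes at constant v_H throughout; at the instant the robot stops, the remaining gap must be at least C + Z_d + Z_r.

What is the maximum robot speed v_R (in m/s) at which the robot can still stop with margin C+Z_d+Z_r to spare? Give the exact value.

collect terms ⇒ (1/4)·v_R² + (6/5)·v_R + (-13/25) = 0
  disc = (6/5)² − 4·(1/4)·(-13/25) = 49/25 ; √disc = 7/5
  v_R = (−(6/5) + 7/5) / (2·(1/4)) = 2/5 m/s
check:
braking lasts T_s = (2/5)/2 = 0.2000 s
robot in T_r: 0.4000·0.3000 = 0.1200 m
robot covers 0.4000·0.2000 − ½·2.0000·0.2000² = 0.0400 m while stopping
human over T_r+T_s: 1.8000·(0.3000+0.2000) = 0.9000 m
C+Z_d+Z_r = 0.0200+0.1000+0.0250 = 0.1450 m
sum ≈ 0.1200+0.0400+0.9000+0.1450 ≈ 1.2050 m = S ✓

v_R_max = 2/5 m/s = 0.4000 m/s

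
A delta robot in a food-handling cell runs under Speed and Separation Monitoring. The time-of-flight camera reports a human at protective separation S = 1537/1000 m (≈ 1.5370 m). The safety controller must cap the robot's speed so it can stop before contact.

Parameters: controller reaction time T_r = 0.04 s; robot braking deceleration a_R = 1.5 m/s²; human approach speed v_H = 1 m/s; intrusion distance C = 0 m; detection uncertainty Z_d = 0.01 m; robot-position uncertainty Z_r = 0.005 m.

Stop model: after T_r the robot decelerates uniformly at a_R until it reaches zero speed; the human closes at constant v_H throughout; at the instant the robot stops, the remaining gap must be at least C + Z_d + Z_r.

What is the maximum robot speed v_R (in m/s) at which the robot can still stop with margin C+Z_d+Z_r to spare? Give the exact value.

v_R_max = 13/10 m/s = 1.3000 m/s

at the boundary: (1/3)·v² + (53/75)·v + (-741/500) = 0
  disc = (53/75)² − 4·(1/3)·(-741/500) = 13924/5625 ; √disc = 118/75
  v_R = (−(53/75) + 118/75) / (2·(1/3)) = 13/10 m/s
check:
stop time T_s = (13/10)/(3/2) = 0.8667 s
reaction-phase robot travel = 1.3000·0.0400 = 0.0520 m
robot covers 1.3000·0.8667 − ½·1.5000·0.8667² = 0.5633 m while stopping
person approaches 1.0000·(0.0400+0.8667) = 0.9067 m
margins: 0.0000+0.0100+0.0050 = 0.0150 m
sum ≈ 0.0520+0.5633+0.9067+0.0150 ≈ 1.5370 m = S ✓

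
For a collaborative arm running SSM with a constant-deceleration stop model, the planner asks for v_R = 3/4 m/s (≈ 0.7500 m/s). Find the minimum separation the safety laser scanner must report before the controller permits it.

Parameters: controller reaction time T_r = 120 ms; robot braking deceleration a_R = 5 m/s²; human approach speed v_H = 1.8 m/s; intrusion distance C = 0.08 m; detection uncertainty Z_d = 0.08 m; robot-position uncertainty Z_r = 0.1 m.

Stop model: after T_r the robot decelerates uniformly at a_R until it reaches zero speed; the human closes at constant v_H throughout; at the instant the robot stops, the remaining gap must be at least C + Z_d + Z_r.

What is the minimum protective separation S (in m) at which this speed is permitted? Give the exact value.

T_s = v_R/a_R = (3/4)/5 = 0.1500 s
robot in T_r: 0.7500·0.1200 = 0.0900 m
robot covers 0.7500·0.1500 − ½·5.0000·0.1500² = 0.0563 m while stopping
human over T_r+T_s: 1.8000·(0.1200+0.1500) = 0.4860 m
margins: 0.0800+0.0800+0.1000 = 0.2600 m
S_min ≈ 0.0900+0.0563+0.4860+0.2600  ⇒  S_min = 3569/4000 m

S_min = 3569/4000 m = 0.8922 m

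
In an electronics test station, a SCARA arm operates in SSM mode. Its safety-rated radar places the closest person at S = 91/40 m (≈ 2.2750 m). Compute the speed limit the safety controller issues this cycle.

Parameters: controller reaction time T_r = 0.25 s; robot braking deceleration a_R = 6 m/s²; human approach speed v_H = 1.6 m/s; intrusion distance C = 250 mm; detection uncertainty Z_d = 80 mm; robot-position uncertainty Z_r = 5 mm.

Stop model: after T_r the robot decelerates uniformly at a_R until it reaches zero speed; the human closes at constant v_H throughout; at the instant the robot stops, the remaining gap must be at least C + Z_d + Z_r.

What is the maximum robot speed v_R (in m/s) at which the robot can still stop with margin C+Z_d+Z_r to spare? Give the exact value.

quadratic (1/12)·v² + (31/60)·v + (-77/50) = 0
  disc = (31/60)² − 4·(1/12)·(-77/50) = 2809/3600 ; √disc = 53/60
  v_R = (−(31/60) + 53/60) / (2·(1/12)) = 11/5 m/s
check:
T_s = v_R/a_R = (11/5)/6 = 0.3667 s
reaction-phase robot travel = 2.2000·0.2500 = 0.5500 m
robot under decel: 2.2000²/(2·6.0000) = 0.4033 m
human closes 1.6000·0.6167 = 0.9867 m
residual clearance needed = 0.2500+0.0800+0.0050 = 0.3350 m
sum ≈ 0.5500+0.4033+0.9867+0.3350 ≈ 2.2750 m = S ✓

v_R_max = 11/5 m/s = 2.2000 m/s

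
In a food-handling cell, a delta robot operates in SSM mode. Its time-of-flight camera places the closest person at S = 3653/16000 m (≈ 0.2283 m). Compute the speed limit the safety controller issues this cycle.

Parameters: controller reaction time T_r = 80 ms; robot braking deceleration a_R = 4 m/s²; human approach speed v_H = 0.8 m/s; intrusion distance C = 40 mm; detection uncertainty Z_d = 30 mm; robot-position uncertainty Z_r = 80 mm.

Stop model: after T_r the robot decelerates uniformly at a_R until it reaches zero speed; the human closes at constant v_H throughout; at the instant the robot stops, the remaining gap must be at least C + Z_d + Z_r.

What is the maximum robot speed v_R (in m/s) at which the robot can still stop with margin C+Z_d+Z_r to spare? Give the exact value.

v_R_max = 1/20 m/s = 0.0500 m/s

collect terms ⇒ (1/8)·v_R² + (7/25)·v_R + (-229/16000) = 0
  disc = (7/25)² − 4·(1/8)·(-229/16000) = 13689/160000 ; √disc = 117/400
  v_R = (−(7/25) + 117/400) / (2·(1/8)) = 1/20 m/s
check:
braking lasts T_s = (1/20)/4 = 0.0125 s
robot in T_r: 0.0500·0.0800 = 0.0040 m
robot covers 0.0500·0.0125 − ½·4.0000·0.0125² = 0.0003 m while stopping
person approaches 0.8000·(0.0800+0.0125) = 0.0740 m
margins: 0.0400+0.0300+0.0800 = 0.1500 m
sum ≈ 0.0040+0.0003+0.0740+0.1500 ≈ 0.2283 m = S ✓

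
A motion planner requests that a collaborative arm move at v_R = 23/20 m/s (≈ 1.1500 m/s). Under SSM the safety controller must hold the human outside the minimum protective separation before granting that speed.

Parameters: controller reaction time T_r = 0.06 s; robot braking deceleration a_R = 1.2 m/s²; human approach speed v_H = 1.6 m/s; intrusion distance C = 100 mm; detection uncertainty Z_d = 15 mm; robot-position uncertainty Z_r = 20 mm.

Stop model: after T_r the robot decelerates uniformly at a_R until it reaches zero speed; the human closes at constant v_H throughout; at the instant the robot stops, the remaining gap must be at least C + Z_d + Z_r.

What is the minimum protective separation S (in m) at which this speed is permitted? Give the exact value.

stop time T_s = (23/20)/(6/5) = 0.9583 s
robot in T_r: 1.1500·0.0600 = 0.0690 m
braking distance = 1.1500²/(2·1.2000) = 0.5510 m
human closes 1.6000·1.0183 = 1.6293 m
C+Z_d+Z_r = 0.1000+0.0150+0.0200 = 0.1350 m
S_min ≈ 0.0690+0.5510+1.6293+0.1350  ⇒  S_min = 763/320 m

S_min = 763/320 m = 2.3844 m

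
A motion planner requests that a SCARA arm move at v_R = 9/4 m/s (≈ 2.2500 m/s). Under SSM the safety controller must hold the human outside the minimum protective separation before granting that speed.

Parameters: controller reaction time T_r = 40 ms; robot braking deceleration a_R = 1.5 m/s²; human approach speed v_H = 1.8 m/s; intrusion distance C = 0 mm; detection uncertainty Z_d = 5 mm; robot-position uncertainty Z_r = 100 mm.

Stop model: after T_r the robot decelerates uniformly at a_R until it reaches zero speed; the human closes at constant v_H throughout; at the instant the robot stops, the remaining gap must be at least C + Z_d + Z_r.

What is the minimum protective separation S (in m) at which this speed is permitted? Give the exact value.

S_min = 9309/2000 m = 4.6545 m

stop time T_s = (9/4)/(3/2) = 1.5000 s
robot covers v_R·T_r = 2.2500·0.0400 = 0.0900 m before braking
robot under decel: 2.2500²/(2·1.5000) = 1.6875 m
person approaches 1.8000·(0.0400+1.5000) = 2.7720 m
C+Z_d+Z_r = 0.0000+0.0050+0.1000 = 0.1050 m
S_min ≈ 0.0900+1.6875+2.7720+0.1050  ⇒  S_min = 9309/2000 m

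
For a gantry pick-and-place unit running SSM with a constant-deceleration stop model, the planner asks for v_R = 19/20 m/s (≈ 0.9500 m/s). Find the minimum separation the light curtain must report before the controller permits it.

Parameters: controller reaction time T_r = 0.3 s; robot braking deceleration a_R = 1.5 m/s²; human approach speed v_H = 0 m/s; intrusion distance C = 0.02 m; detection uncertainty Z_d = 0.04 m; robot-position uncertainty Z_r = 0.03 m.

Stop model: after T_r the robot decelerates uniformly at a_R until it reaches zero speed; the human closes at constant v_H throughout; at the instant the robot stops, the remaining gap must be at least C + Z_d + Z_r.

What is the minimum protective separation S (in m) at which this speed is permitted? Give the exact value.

S_min = 811/1200 m = 0.6758 m

braking lasts T_s = (19/20)/(3/2) = 0.6333 s
robot covers v_R·T_r = 0.9500·0.3000 = 0.2850 m before braking
braking distance = 0.9500²/(2·1.5000) = 0.3008 m
human over T_r+T_s: 0.0000·(0.3000+0.6333) = 0.0000 m
residual clearance needed = 0.0200+0.0400+0.0300 = 0.0900 m
S_min ≈ 0.2850+0.3008+0.0000+0.0900  ⇒  S_min = 811/1200 m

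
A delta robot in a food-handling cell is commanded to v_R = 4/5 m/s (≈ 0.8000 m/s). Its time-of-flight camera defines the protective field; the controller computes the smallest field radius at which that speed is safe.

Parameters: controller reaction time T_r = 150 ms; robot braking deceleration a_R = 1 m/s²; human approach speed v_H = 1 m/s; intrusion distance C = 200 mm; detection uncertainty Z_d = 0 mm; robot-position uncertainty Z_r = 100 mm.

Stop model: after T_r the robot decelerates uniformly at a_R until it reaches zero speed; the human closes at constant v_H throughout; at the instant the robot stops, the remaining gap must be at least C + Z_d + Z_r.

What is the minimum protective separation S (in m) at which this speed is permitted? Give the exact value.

T_s = v_R/a_R = (4/5)/1 = 0.8000 s
reaction-phase robot travel = 0.8000·0.1500 = 0.1200 m
robot covers 0.8000·0.8000 − ½·1.0000·0.8000² = 0.3200 m while stopping
human over T_r+T_s: 1.0000·(0.1500+0.8000) = 0.9500 m
residual clearance needed = 0.2000+0.0000+0.1000 = 0.3000 m
S_min ≈ 0.1200+0.3200+0.9500+0.3000  ⇒  S_min = 169/100 m

S_min = 169/100 m = 1.6900 m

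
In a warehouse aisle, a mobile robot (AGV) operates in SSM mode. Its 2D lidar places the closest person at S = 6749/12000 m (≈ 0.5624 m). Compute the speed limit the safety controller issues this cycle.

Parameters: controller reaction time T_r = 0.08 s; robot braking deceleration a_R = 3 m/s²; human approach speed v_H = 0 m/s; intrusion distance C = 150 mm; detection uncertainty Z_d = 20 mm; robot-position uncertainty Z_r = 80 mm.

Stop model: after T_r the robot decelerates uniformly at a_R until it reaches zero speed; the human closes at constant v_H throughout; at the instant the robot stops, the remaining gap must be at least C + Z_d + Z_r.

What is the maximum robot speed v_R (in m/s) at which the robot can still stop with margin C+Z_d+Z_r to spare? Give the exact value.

quadratic (1/6)·v² + (2/25)·v + (-3749/12000) = 0
  disc = (2/25)² − 4·(1/6)·(-3749/12000) = 19321/90000 ; √disc = 139/300
  v_R = (−(2/25) + 139/300) / (2·(1/6)) = 23/20 m/s
check:
stop time T_s = (23/20)/3 = 0.3833 s
robot covers v_R·T_r = 1.1500·0.0800 = 0.0920 m before braking
braking distance = 1.1500²/(2·3.0000) = 0.2204 m
person approaches 0.0000·(0.0800+0.3833) = 0.0000 m
residual clearance needed = 0.1500+0.0200+0.0800 = 0.2500 m
sum ≈ 0.0920+0.2204+0.0000+0.2500 ≈ 0.5624 m = S ✓

v_R_max = 23/20 m/s = 1.1500 m/s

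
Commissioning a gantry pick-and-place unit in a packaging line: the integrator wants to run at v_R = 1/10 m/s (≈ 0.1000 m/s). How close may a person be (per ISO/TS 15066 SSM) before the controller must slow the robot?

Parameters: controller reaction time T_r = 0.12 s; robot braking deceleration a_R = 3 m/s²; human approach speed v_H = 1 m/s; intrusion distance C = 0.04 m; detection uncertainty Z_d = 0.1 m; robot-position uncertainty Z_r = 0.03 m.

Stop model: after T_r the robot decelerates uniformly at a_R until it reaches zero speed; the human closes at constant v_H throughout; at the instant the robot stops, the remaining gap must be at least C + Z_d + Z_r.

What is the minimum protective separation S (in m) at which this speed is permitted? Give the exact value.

S_min = 337/1000 m = 0.3370 m

braking lasts T_s = (1/10)/3 = 0.0333 s
robot covers v_R·T_r = 0.1000·0.1200 = 0.0120 m before braking
robot under decel: 0.1000²/(2·3.0000) = 0.0017 m
human over T_r+T_s: 1.0000·(0.1200+0.0333) = 0.1533 m
residual clearance needed = 0.0400+0.1000+0.0300 = 0.1700 m
S_min ≈ 0.0120+0.0017+0.1533+0.1700  ⇒  S_min = 337/1000 m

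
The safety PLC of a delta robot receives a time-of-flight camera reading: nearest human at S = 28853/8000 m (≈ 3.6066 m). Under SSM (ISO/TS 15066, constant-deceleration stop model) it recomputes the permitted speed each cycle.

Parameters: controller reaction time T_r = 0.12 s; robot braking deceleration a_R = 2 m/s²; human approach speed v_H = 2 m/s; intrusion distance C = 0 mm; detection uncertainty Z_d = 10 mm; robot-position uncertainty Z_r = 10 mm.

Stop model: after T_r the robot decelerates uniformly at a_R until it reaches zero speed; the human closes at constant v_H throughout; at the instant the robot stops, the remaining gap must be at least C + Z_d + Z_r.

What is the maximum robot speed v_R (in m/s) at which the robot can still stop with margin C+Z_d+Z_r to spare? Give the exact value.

v_R_max = 41/20 m/s = 2.0500 m/s

quadratic (1/4)·v² + (28/25)·v + (-26773/8000) = 0
  disc = (28/25)² − 4·(1/4)·(-26773/8000) = 184041/40000 ; √disc = 429/200
  v_R = (−(28/25) + 429/200) / (2·(1/4)) = 41/20 m/s
check:
T_s = v_R/a_R = (41/20)/2 = 1.0250 s
reaction-phase robot travel = 2.0500·0.1200 = 0.2460 m
robot under decel: 2.0500²/(2·2.0000) = 1.0506 m
human closes 2.0000·1.1450 = 2.2900 m
margins: 0.0000+0.0100+0.0100 = 0.0200 m
sum ≈ 0.2460+1.0506+2.2900+0.0200 ≈ 3.6066 m = S ✓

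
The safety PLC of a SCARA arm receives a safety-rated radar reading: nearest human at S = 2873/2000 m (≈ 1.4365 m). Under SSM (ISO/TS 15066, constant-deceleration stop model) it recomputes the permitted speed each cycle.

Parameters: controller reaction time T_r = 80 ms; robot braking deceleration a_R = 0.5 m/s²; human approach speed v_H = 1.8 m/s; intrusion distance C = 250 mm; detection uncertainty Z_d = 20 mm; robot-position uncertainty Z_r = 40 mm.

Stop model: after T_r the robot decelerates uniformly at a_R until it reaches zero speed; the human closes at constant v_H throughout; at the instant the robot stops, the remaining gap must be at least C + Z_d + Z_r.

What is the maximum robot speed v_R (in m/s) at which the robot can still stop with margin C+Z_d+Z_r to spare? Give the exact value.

v_R_max = 1/4 m/s = 0.2500 m/s

at the boundary: (1)·v² + (92/25)·v + (-393/400) = 0
  disc = (92/25)² − 4·(1)·(-393/400) = 43681/2500 ; √disc = 209/50
  v_R = (−(92/25) + 209/50) / (2·(1)) = 1/4 m/s
check:
braking lasts T_s = (1/4)/(1/2) = 0.5000 s
reaction-phase robot travel = 0.2500·0.0800 = 0.0200 m
robot covers 0.2500·0.5000 − ½·0.5000·0.5000² = 0.0625 m while stopping
person approaches 1.8000·(0.0800+0.5000) = 1.0440 m
C+Z_d+Z_r = 0.2500+0.0200+0.0400 = 0.3100 m
sum ≈ 0.0200+0.0625+1.0440+0.3100 ≈ 1.4365 m = S ✓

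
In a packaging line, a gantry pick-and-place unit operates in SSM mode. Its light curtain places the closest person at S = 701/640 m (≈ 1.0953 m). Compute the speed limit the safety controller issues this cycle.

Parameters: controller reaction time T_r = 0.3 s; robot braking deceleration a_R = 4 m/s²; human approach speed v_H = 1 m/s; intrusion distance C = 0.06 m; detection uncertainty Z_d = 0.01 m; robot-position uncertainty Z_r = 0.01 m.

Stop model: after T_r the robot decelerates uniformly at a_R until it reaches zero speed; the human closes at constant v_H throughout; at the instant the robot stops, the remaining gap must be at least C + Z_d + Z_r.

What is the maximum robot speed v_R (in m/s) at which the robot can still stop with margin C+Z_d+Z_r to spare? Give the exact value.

quadratic (1/8)·v² + (11/20)·v + (-2289/3200) = 0
  disc = (11/20)² − 4·(1/8)·(-2289/3200) = 169/256 ; √disc = 13/16
  v_R = (−(11/20) + 13/16) / (2·(1/8)) = 21/20 m/s
check:
T_s = v_R/a_R = (21/20)/4 = 0.2625 s
robot covers v_R·T_r = 1.0500·0.3000 = 0.3150 m before braking
robot under decel: 1.0500²/(2·4.0000) = 0.1378 m
human over T_r+T_s: 1.0000·(0.3000+0.2625) = 0.5625 m
C+Z_d+Z_r = 0.0600+0.0100+0.0100 = 0.0800 m
sum ≈ 0.3150+0.1378+0.5625+0.0800 ≈ 1.0953 m = S ✓

v_R_max = 21/20 m/s = 1.0500 m/s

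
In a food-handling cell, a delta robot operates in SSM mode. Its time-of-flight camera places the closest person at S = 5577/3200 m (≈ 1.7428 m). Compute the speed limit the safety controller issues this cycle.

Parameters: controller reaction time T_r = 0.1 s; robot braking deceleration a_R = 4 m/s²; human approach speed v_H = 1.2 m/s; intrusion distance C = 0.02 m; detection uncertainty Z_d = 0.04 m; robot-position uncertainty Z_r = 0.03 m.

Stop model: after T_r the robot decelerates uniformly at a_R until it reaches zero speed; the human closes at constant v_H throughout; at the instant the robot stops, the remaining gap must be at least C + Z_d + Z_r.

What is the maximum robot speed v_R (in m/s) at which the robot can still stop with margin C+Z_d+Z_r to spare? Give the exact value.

v_R_max = 9/4 m/s = 2.2500 m/s

collect terms ⇒ (1/8)·v_R² + (2/5)·v_R + (-981/640) = 0
  disc = (2/5)² − 4·(1/8)·(-981/640) = 5929/6400 ; √disc = 77/80
  v_R = (−(2/5) + 77/80) / (2·(1/8)) = 9/4 m/s
check:
braking lasts T_s = (9/4)/4 = 0.5625 s
robot in T_r: 2.2500·0.1000 = 0.2250 m
braking distance = 2.2500²/(2·4.0000) = 0.6328 m
human over T_r+T_s: 1.2000·(0.1000+0.5625) = 0.7950 m
residual clearance needed = 0.0200+0.0400+0.0300 = 0.0900 m
sum ≈ 0.2250+0.6328+0.7950+0.0900 ≈ 1.7428 m = S ✓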